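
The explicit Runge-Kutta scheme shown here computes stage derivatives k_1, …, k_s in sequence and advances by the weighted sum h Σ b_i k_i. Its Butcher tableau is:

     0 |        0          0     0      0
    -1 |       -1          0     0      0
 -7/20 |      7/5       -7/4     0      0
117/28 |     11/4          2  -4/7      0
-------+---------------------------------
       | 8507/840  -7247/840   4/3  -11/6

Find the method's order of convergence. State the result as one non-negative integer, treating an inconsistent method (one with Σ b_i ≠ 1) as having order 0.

2

b = (8507/840, -7247/840, 4/3, -11/6)
c = (0, -1, -7/20, 117/28)
Ac = (0, 0, 7/4, -9/5)
Σ b_i: 8507/840·1 + (-7247/840)·1 + 4/3·1 + (-11/6)·1 = 1 ✓
b·c: (-7247/840)·(-1) + 4/3·(-7/20) + (-11/6)·117/28 = 1/2 ✓
b·c²: (-7247/840)·1 + 4/3·49/400 + (-11/6)·13689/784 = -4759847/117600 ≠ 1/3 ⇒ order 2.
b·Ac: 4/3·7/4 + (-11/6)·(-9/5) = 169/30 ≠ 1/6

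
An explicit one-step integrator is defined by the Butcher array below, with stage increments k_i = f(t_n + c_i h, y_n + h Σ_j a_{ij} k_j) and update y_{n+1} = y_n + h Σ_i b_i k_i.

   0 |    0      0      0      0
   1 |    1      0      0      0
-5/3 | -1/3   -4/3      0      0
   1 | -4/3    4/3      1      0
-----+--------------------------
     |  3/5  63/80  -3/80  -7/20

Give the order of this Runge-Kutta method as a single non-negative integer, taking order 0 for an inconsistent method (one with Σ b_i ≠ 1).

3

b = (3/5, 63/80, -3/80, -7/20)
c = (0, 1, -5/3, 1)
Ac = (0, 0, -4/3, -1/3)
Σ b_i: 3/5·1 + 63/80·1 + (-3/80)·1 + (-7/20)·1 = 1 ✓
b·c: 63/80·1 + (-3/80)·(-5/3) + (-7/20)·1 = 1/2 ✓
b·c²: 63/80·1 + (-3/80)·25/9 + (-7/20)·1 = 1/3 ✓
b·Ac: (-3/80)·(-4/3) + (-7/20)·(-1/3) = 1/6 ✓
b·c³: 63/80·1 + (-3/80)·(-125/27) + (-7/20)·1 = 11/18 ≠ 1/4 ⇒ order 3.
b·(c∘Ac): (-3/80)·20/9 + (-7/20)·(-1/3) = 1/30 ≠ 1/8
b·Ac²: (-3/80)·(-4/3) + (-7/20)·37/9 = -25/18 ≠ 1/12
b·A²c: (-7/20)·(-4/3) = 7/15 ≠ 1/24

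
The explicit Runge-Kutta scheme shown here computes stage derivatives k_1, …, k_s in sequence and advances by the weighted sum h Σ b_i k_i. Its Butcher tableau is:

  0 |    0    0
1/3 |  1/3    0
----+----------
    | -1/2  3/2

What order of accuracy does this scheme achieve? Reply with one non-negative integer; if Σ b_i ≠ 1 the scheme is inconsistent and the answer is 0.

b = (-1/2, 3/2)
c = (0, 1/3)
Σ b_i: (-1/2)·1 + 3/2·1 = 1 ✓
b·c: 3/2·1/3 = 1/2 ✓; 2 stages ⇒ order 2.

2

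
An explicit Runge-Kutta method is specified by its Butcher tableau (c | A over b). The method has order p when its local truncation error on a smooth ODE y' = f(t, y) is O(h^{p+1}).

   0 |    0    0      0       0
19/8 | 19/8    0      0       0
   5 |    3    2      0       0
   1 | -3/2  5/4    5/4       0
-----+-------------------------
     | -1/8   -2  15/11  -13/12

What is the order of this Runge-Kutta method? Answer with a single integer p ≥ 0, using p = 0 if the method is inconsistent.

b = (-1/8, -2, 15/11, -13/12)
c = (0, 19/8, 5, 1)
Ac = (0, 0, 19/4, 295/32)
Σ b_i: (-1/8)·1 + (-2)·1 + 15/11·1 + (-13/12)·1 = -487/264 ≠ 1 ⇒ order 0.

0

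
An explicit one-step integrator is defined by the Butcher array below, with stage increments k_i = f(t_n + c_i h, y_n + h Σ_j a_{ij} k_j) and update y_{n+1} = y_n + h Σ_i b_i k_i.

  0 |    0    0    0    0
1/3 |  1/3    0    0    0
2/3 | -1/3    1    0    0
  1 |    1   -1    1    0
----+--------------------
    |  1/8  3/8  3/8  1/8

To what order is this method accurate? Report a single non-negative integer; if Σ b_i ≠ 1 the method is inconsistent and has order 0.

b = (1/8, 3/8, 3/8, 1/8)
c = (0, 1/3, 2/3, 1)
Ac = (0, 0, 1/3, 1/3)
Σ b_i: 1/8·1 + 3/8·1 + 3/8·1 + 1/8·1 = 1 ✓
b·c: 3/8·1/3 + 3/8·2/3 + 1/8·1 = 1/2 ✓
b·c²: 3/8·1/9 + 3/8·4/9 + 1/8·1 = 1/3 ✓
b·Ac: 3/8·1/3 + 1/8·1/3 = 1/6 ✓
b·c³: 3/8·1/27 + 3/8·8/27 + 1/8·1 = 1/4 ✓
b·(c∘Ac): 3/8·2/9 + 1/8·1/3 = 1/8 ✓
b·Ac²: 3/8·1/9 + 1/8·1/3 = 1/12 ✓
b·A²c: 1/8·1/3 = 1/24 ✓; 4 stages ⇒ order 4.

4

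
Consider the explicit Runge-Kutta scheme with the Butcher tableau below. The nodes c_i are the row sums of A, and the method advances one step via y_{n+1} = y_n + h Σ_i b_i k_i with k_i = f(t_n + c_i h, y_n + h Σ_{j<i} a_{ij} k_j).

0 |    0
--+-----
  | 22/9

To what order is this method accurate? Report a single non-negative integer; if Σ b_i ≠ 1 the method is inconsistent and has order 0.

b = (22/9)
c = (0)
Σ b_i: 22/9·1 = 22/9 ≠ 1 ⇒ order 0.

0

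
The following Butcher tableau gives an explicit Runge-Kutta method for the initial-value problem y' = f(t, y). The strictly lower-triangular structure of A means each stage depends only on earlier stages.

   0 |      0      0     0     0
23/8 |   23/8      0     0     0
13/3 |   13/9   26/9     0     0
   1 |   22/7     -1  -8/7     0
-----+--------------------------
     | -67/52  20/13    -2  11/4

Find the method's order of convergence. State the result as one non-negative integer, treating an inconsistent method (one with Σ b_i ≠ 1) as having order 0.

b = (-67/52, 20/13, -2, 11/4)
c = (0, 23/8, 13/3, 1)
Ac = (0, 0, 299/36, -1315/168)
Σ b_i: (-67/52)·1 + 20/13·1 + (-2)·1 + 11/4·1 = 1 ✓
b·c: 20/13·23/8 + (-2)·13/3 + 11/4·1 = -233/156 ≠ 1/2 ⇒ order 1.

1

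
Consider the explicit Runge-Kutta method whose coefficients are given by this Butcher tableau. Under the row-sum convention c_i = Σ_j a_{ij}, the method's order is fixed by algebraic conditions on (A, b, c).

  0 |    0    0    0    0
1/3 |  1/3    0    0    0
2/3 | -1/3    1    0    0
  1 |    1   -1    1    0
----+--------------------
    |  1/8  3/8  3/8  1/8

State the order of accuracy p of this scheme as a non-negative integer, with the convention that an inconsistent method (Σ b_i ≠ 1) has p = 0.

4

b = (1/8, 3/8, 3/8, 1/8)
c = (0, 1/3, 2/3, 1)
Ac = (0, 0, 1/3, 1/3)
Σ b_i: 1/8·1 + 3/8·1 + 3/8·1 + 1/8·1 = 1 ✓
b·c: 3/8·1/3 + 3/8·2/3 + 1/8·1 = 1/2 ✓
b·c²: 3/8·1/9 + 3/8·4/9 + 1/8·1 = 1/3 ✓
b·Ac: 3/8·1/3 + 1/8·1/3 = 1/6 ✓
b·c³: 3/8·1/27 + 3/8·8/27 + 1/8·1 = 1/4 ✓
b·(c∘Ac): 3/8·2/9 + 1/8·1/3 = 1/8 ✓
b·Ac²: 3/8·1/9 + 1/8·1/3 = 1/12 ✓
b·A²c: 1/8·1/3 = 1/24 ✓; 4 stages ⇒ order 4.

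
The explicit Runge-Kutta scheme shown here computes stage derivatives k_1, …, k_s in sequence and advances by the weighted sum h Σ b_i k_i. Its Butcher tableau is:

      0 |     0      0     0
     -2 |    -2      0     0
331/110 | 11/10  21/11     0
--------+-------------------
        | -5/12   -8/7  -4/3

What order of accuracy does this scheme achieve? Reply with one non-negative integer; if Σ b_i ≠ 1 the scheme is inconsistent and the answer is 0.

b = (-5/12, -8/7, -4/3)
c = (0, -2, 331/110)
Ac = (0, 0, -42/11)
Σ b_i: (-5/12)·1 + (-8/7)·1 + (-4/3)·1 = -81/28 ≠ 1 ⇒ order 0.

0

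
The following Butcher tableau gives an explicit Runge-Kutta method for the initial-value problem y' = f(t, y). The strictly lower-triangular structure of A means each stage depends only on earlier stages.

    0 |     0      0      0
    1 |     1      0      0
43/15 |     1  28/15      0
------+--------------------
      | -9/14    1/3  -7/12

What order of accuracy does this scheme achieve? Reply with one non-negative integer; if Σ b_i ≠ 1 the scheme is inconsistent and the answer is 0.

b = (-9/14, 1/3, -7/12)
c = (0, 1, 43/15)
Ac = (0, 0, 28/15)
Σ b_i: (-9/14)·1 + 1/3·1 + (-7/12)·1 = -25/28 ≠ 1 ⇒ order 0.

0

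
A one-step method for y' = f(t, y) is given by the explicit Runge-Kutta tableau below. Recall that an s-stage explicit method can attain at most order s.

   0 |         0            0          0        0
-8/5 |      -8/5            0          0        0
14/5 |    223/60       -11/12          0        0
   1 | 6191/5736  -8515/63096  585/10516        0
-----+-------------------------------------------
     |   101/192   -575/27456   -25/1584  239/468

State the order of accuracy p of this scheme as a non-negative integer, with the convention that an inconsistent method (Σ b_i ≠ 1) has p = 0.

4

b = (101/192, -575/27456, -25/1584, 239/468)
c = (0, -8/5, 14/5, 1)
Ac = (0, 0, 22/15, 533/1434)
Σ b_i: 101/192·1 + (-575/27456)·1 + (-25/1584)·1 + 239/468·1 = 1 ✓
b·c: (-575/27456)·(-8/5) + (-25/1584)·14/5 + 239/468·1 = 1/2 ✓
b·c²: (-575/27456)·64/25 + (-25/1584)·196/25 + 239/468·1 = 1/3 ✓
b·Ac: (-25/1584)·22/15 + 239/468·533/1434 = 1/6 ✓
b·c³: (-575/27456)·(-512/125) + (-25/1584)·2744/125 + 239/468·1 = 1/4 ✓
b·(c∘Ac): (-25/1584)·308/75 + 239/468·533/1434 = 1/8 ✓
b·Ac²: (-25/1584)·(-176/75) + 239/468·65/717 = 1/12 ✓
b·A²c: 239/468·39/478 = 1/24 ✓; 4 stages ⇒ order 4.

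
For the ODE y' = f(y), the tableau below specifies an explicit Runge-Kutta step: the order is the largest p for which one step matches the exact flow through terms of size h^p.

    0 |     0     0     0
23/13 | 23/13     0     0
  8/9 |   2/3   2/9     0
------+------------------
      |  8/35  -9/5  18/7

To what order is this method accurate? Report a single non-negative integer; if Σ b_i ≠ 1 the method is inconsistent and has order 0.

1

b = (8/35, -9/5, 18/7)
c = (0, 23/13, 8/9)
Ac = (0, 0, 46/117)
Σ b_i: 8/35·1 + (-9/5)·1 + 18/7·1 = 1 ✓
b·c: (-9/5)·23/13 + 18/7·8/9 = -409/455 ≠ 1/2 ⇒ order 1.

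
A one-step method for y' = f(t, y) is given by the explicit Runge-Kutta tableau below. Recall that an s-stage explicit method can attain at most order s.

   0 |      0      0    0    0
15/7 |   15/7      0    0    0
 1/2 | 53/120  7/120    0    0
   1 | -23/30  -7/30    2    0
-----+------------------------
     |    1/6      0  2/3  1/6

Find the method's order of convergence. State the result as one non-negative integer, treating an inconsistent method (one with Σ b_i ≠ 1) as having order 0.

4

b = (1/6, 0, 2/3, 1/6)
c = (0, 15/7, 1/2, 1)
Ac = (0, 0, 1/8, 1/2)
Σ b_i: 1/6·1 + 2/3·1 + 1/6·1 = 1 ✓
b·c: 2/3·1/2 + 1/6·1 = 1/2 ✓
b·c²: 2/3·1/4 + 1/6·1 = 1/3 ✓
b·Ac: 2/3·1/8 + 1/6·1/2 = 1/6 ✓
b·c³: 2/3·1/8 + 1/6·1 = 1/4 ✓
b·(c∘Ac): 2/3·1/16 + 1/6·1/2 = 1/8 ✓
b·Ac²: 2/3·15/56 + 1/6·(-4/7) = 1/12 ✓
b·A²c: 1/6·1/4 = 1/24 ✓; 4 stages ⇒ order 4.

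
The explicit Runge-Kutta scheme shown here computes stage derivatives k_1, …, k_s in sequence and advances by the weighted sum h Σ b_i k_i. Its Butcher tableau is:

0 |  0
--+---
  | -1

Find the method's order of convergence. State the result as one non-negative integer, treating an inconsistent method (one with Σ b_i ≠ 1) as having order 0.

0

b = (-1)
c = (0)
Σ b_i: (-1)·1 = -1 ≠ 1 ⇒ order 0.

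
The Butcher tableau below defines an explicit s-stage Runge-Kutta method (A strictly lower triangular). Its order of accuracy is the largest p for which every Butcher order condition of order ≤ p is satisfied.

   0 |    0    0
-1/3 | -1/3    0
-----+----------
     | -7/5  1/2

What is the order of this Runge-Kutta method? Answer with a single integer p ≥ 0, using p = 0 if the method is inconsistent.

0

b = (-7/5, 1/2)
c = (0, -1/3)
Σ b_i: (-7/5)·1 + 1/2·1 = -9/10 ≠ 1 ⇒ order 0.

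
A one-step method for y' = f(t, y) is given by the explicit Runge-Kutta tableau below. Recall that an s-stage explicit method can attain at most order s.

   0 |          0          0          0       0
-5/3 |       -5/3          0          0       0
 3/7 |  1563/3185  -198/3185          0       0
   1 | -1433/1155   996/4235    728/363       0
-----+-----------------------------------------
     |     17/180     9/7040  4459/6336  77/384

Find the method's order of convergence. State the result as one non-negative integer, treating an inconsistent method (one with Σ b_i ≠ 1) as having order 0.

b = (17/180, 9/7040, 4459/6336, 77/384)
c = (0, -5/3, 3/7, 1)
Ac = (0, 0, 66/637, 36/77)
Σ b_i: 17/180·1 + 9/7040·1 + 4459/6336·1 + 77/384·1 = 1 ✓
b·c: 9/7040·(-5/3) + 4459/6336·3/7 + 77/384·1 = 1/2 ✓
b·c²: 9/7040·25/9 + 4459/6336·9/49 + 77/384·1 = 1/3 ✓
b·Ac: 4459/6336·66/637 + 77/384·36/77 = 1/6 ✓
b·c³: 9/7040·(-125/27) + 4459/6336·27/343 + 77/384·1 = 1/4 ✓
b·(c∘Ac): 4459/6336·198/4459 + 77/384·36/77 = 1/8 ✓
b·Ac²: 4459/6336·(-110/637) + 77/384·236/231 = 1/12 ✓
b·A²c: 77/384·16/77 = 1/24 ✓; 4 stages ⇒ order 4.

4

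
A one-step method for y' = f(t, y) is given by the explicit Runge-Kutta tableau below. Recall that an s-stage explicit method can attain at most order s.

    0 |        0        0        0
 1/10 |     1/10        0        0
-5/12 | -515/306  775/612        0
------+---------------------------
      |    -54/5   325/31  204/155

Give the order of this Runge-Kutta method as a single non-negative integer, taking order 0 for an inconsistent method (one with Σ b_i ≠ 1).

b = (-54/5, 325/31, 204/155)
c = (0, 1/10, -5/12)
Ac = (0, 0, 155/1224)
Σ b_i: (-54/5)·1 + 325/31·1 + 204/155·1 = 1 ✓
b·c: 325/31·1/10 + 204/155·(-5/12) = 1/2 ✓
b·c²: 325/31·1/100 + 204/155·25/144 = 1/3 ✓
b·Ac: 204/155·155/1224 = 1/6 ✓; 3 stages ⇒ order 3.

3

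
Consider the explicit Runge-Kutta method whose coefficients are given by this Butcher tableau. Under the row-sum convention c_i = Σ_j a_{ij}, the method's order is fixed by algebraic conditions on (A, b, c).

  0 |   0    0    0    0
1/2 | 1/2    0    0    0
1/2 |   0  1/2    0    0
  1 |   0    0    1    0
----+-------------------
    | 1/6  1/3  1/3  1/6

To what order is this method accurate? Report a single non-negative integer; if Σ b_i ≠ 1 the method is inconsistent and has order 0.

b = (1/6, 1/3, 1/3, 1/6)
c = (0, 1/2, 1/2, 1)
Ac = (0, 0, 1/4, 1/2)
Σ b_i: 1/6·1 + 1/3·1 + 1/3·1 + 1/6·1 = 1 ✓
b·c: 1/3·1/2 + 1/3·1/2 + 1/6·1 = 1/2 ✓
b·c²: 1/3·1/4 + 1/3·1/4 + 1/6·1 = 1/3 ✓
b·Ac: 1/3·1/4 + 1/6·1/2 = 1/6 ✓
b·c³: 1/3·1/8 + 1/3·1/8 + 1/6·1 = 1/4 ✓
b·(c∘Ac): 1/3·1/8 + 1/6·1/2 = 1/8 ✓
b·Ac²: 1/3·1/8 + 1/6·1/4 = 1/12 ✓
b·A²c: 1/6·1/4 = 1/24 ✓; 4 stages ⇒ order 4.

4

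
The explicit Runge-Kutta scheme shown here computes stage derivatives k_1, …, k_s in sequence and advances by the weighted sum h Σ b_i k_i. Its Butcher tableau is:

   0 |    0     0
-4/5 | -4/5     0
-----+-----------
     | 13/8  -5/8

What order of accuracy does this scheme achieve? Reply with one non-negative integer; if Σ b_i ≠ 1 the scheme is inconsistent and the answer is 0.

b = (13/8, -5/8)
c = (0, -4/5)
Σ b_i: 13/8·1 + (-5/8)·1 = 1 ✓
b·c: (-5/8)·(-4/5) = 1/2 ✓; 2 stages ⇒ order 2.

2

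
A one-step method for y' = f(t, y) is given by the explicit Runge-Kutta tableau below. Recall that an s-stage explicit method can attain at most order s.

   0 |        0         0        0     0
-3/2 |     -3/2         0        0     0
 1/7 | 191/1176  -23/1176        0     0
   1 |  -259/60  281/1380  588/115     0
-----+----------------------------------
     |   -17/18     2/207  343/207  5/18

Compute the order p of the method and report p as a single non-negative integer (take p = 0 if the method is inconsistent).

b = (-17/18, 2/207, 343/207, 5/18)
c = (0, -3/2, 1/7, 1)
Ac = (0, 0, 23/784, 17/40)
Σ b_i: (-17/18)·1 + 2/207·1 + 343/207·1 + 5/18·1 = 1 ✓
b·c: 2/207·(-3/2) + 343/207·1/7 + 5/18·1 = 1/2 ✓
b·c²: 2/207·9/4 + 343/207·1/49 + 5/18·1 = 1/3 ✓
b·Ac: 343/207·23/784 + 5/18·17/40 = 1/6 ✓
b·c³: 2/207·(-27/8) + 343/207·1/343 + 5/18·1 = 1/4 ✓
b·(c∘Ac): 343/207·23/5488 + 5/18·17/40 = 1/8 ✓
b·Ac²: 343/207·(-69/1568) + 5/18·9/16 = 1/12 ✓
b·A²c: 5/18·3/20 = 1/24 ✓; 4 stages ⇒ order 4.

4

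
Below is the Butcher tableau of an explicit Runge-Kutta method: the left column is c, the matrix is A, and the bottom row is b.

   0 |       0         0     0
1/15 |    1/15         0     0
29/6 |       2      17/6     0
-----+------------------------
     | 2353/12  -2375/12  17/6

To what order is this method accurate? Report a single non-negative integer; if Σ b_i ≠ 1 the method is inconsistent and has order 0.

b = (2353/12, -2375/12, 17/6)
c = (0, 1/15, 29/6)
Ac = (0, 0, 17/90)
Σ b_i: 2353/12·1 + (-2375/12)·1 + 17/6·1 = 1 ✓
b·c: (-2375/12)·1/15 + 17/6·29/6 = 1/2 ✓
b·c²: (-2375/12)·1/225 + 17/6·841/36 = 14107/216 ≠ 1/3 ⇒ order 2.
b·Ac: 17/6·17/90 = 289/540 ≠ 1/6

2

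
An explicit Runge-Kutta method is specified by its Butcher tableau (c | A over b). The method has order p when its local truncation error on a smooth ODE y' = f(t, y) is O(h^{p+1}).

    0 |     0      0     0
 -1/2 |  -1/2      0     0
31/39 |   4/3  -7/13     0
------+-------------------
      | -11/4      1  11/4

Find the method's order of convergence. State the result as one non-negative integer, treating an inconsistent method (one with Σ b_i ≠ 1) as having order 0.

b = (-11/4, 1, 11/4)
c = (0, -1/2, 31/39)
Ac = (0, 0, 7/26)
Σ b_i: (-11/4)·1 + 1·1 + 11/4·1 = 1 ✓
b·c: 1·(-1/2) + 11/4·31/39 = 263/156 ≠ 1/2 ⇒ order 1.

1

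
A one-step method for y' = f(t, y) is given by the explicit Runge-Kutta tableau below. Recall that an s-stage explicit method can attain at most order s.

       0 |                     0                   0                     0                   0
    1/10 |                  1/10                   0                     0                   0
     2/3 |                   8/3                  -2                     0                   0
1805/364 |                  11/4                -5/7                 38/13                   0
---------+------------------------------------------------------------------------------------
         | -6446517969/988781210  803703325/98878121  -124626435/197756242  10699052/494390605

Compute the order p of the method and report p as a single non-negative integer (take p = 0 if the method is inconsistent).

3

b = (-6446517969/988781210, 803703325/98878121, -124626435/197756242, 10699052/494390605)
c = (0, 1/10, 2/3, 1805/364)
Ac = (0, 0, -1/5, 1025/546)
Σ b_i: (-6446517969/988781210)·1 + 803703325/98878121·1 + (-124626435/197756242)·1 + 10699052/494390605·1 = 1 ✓
b·c: 803703325/98878121·1/10 + (-124626435/197756242)·2/3 + 10699052/494390605·1805/364 = 1/2 ✓
b·c²: 803703325/98878121·1/100 + (-124626435/197756242)·4/9 + 10699052/494390605·3258025/132496 = 1/3 ✓
b·Ac: (-124626435/197756242)·(-1/5) + 10699052/494390605·1025/546 = 1/6 ✓
b·c³: 803703325/98878121·1/1000 + (-124626435/197756242)·8/27 + 10699052/494390605·5880735125/48228544 = 15938248387829/6478494487920 ≠ 1/4 ⇒ order 3.
b·(c∘Ac): (-124626435/197756242)·(-2/15) + 10699052/494390605·1850125/198744 = 169368649/593268726 ≠ 1/8
b·Ac²: (-124626435/197756242)·(-1/50) + 10699052/494390605·21163/16380 = 3609814151/88990308900 ≠ 1/12
b·A²c: 10699052/494390605·(-38/65) = -31274152/2471953025 ≠ 1/24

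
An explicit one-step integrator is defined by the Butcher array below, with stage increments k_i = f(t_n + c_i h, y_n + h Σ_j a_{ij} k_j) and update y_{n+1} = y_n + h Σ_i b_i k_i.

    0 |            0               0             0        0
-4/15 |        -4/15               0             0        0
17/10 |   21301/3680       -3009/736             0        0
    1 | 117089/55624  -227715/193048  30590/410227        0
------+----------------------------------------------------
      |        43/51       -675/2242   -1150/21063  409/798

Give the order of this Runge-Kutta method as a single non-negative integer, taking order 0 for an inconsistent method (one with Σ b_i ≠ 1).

b = (43/51, -675/2242, -1150/21063, 409/798)
c = (0, -4/15, 17/10, 1)
Ac = (0, 0, 1003/920, 361/818)
Σ b_i: 43/51·1 + (-675/2242)·1 + (-1150/21063)·1 + 409/798·1 = 1 ✓
b·c: (-675/2242)·(-4/15) + (-1150/21063)·17/10 + 409/798·1 = 1/2 ✓
b·c²: (-675/2242)·16/225 + (-1150/21063)·289/100 + 409/798·1 = 1/3 ✓
b·Ac: (-1150/21063)·1003/920 + 409/798·361/818 = 1/6 ✓
b·c³: (-675/2242)·(-64/3375) + (-1150/21063)·4913/1000 + 409/798·1 = 1/4 ✓
b·(c∘Ac): (-1150/21063)·17051/9200 + 409/798·361/818 = 1/8 ✓
b·Ac²: (-1150/21063)·(-1003/3450) + 409/798·323/2454 = 1/12 ✓
b·A²c: 409/798·133/1636 = 1/24 ✓; 4 stages ⇒ order 4.

4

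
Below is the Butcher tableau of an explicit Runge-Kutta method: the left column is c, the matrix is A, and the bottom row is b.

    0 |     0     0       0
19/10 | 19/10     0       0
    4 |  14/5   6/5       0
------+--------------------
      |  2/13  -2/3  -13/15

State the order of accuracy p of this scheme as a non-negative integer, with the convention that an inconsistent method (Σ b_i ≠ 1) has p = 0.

0

b = (2/13, -2/3, -13/15)
c = (0, 19/10, 4)
Ac = (0, 0, 57/25)
Σ b_i: 2/13·1 + (-2/3)·1 + (-13/15)·1 = -269/195 ≠ 1 ⇒ order 0.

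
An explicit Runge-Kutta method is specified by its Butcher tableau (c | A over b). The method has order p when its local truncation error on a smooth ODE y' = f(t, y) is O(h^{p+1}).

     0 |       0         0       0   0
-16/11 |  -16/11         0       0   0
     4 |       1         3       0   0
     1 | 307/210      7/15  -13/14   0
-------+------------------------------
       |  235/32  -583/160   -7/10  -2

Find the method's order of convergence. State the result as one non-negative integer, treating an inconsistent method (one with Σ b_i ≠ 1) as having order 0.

b = (235/32, -583/160, -7/10, -2)
c = (0, -16/11, 4, 1)
Ac = (0, 0, -48/11, -5074/1155)
Σ b_i: 235/32·1 + (-583/160)·1 + (-7/10)·1 + (-2)·1 = 1 ✓
b·c: (-583/160)·(-16/11) + (-7/10)·4 + (-2)·1 = 1/2 ✓
b·c²: (-583/160)·256/121 + (-7/10)·16 + (-2)·1 = -230/11 ≠ 1/3 ⇒ order 2.
b·Ac: (-7/10)·(-48/11) + (-2)·(-5074/1155) = 13676/1155 ≠ 1/6

2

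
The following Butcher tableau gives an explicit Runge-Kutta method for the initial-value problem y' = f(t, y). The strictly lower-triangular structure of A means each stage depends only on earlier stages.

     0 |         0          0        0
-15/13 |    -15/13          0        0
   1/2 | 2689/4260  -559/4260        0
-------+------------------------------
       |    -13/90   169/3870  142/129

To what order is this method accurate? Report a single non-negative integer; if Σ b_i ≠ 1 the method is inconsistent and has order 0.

3

b = (-13/90, 169/3870, 142/129)
c = (0, -15/13, 1/2)
Ac = (0, 0, 43/284)
Σ b_i: (-13/90)·1 + 169/3870·1 + 142/129·1 = 1 ✓
b·c: 169/3870·(-15/13) + 142/129·1/2 = 1/2 ✓
b·c²: 169/3870·225/169 + 142/129·1/4 = 1/3 ✓
b·Ac: 142/129·43/284 = 1/6 ✓; 3 stages ⇒ order 3.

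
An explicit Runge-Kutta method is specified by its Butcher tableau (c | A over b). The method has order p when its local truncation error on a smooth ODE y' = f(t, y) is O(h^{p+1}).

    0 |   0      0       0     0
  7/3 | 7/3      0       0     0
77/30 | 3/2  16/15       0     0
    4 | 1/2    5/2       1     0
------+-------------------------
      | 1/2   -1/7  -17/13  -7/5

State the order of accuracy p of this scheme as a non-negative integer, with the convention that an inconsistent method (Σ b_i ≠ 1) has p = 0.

0

b = (1/2, -1/7, -17/13, -7/5)
c = (0, 7/3, 77/30, 4)
Ac = (0, 0, 112/45, 42/5)
Σ b_i: 1/2·1 + (-1/7)·1 + (-17/13)·1 + (-7/5)·1 = -2139/910 ≠ 1 ⇒ order 0.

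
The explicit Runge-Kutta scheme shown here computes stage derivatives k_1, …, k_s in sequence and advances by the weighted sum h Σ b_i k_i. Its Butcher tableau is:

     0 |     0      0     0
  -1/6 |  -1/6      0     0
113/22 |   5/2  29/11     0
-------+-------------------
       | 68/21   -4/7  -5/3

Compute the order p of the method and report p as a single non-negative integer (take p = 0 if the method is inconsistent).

b = (68/21, -4/7, -5/3)
c = (0, -1/6, 113/22)
Ac = (0, 0, -29/66)
Σ b_i: 68/21·1 + (-4/7)·1 + (-5/3)·1 = 1 ✓
b·c: (-4/7)·(-1/6) + (-5/3)·113/22 = -3911/462 ≠ 1/2 ⇒ order 1.

1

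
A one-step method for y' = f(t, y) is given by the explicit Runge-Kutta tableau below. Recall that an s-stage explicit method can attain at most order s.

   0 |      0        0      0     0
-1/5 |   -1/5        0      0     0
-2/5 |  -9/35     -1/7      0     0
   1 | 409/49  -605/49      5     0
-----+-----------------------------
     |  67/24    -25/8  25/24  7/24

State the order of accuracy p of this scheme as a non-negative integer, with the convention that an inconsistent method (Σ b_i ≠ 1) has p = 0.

4

b = (67/24, -25/8, 25/24, 7/24)
c = (0, -1/5, -2/5, 1)
Ac = (0, 0, 1/35, 23/49)
Σ b_i: 67/24·1 + (-25/8)·1 + 25/24·1 + 7/24·1 = 1 ✓
b·c: (-25/8)·(-1/5) + 25/24·(-2/5) + 7/24·1 = 1/2 ✓
b·c²: (-25/8)·1/25 + 25/24·4/25 + 7/24·1 = 1/3 ✓
b·Ac: 25/24·1/35 + 7/24·23/49 = 1/6 ✓
b·c³: (-25/8)·(-1/125) + 25/24·(-8/125) + 7/24·1 = 1/4 ✓
b·(c∘Ac): 25/24·(-2/175) + 7/24·23/49 = 1/8 ✓
b·Ac²: 25/24·(-1/175) + 7/24·15/49 = 1/12 ✓
b·A²c: 7/24·1/7 = 1/24 ✓; 4 stages ⇒ order 4.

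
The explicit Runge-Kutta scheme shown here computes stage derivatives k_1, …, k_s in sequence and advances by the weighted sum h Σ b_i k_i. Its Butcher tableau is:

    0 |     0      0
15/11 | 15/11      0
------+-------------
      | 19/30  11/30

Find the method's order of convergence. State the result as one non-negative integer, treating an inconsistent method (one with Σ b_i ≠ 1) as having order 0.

b = (19/30, 11/30)
c = (0, 15/11)
Σ b_i: 19/30·1 + 11/30·1 = 1 ✓
b·c: 11/30·15/11 = 1/2 ✓; 2 stages ⇒ order 2.

2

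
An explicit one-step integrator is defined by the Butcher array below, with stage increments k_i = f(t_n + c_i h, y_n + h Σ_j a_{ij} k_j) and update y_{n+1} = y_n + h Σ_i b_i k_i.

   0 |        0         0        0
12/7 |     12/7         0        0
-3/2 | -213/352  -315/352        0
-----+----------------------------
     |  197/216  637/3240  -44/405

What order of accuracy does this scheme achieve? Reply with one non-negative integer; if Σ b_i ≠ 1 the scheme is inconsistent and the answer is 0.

3

b = (197/216, 637/3240, -44/405)
c = (0, 12/7, -3/2)
Ac = (0, 0, -135/88)
Σ b_i: 197/216·1 + 637/3240·1 + (-44/405)·1 = 1 ✓
b·c: 637/3240·12/7 + (-44/405)·(-3/2) = 1/2 ✓
b·c²: 637/3240·144/49 + (-44/405)·9/4 = 1/3 ✓
b·Ac: (-44/405)·(-135/88) = 1/6 ✓; 3 stages ⇒ order 3.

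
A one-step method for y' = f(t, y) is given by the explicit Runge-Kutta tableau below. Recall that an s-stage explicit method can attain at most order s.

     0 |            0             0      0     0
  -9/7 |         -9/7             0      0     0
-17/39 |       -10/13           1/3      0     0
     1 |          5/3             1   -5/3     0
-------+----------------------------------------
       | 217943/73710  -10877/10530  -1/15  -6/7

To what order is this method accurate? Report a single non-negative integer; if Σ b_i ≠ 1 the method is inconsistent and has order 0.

b = (217943/73710, -10877/10530, -1/15, -6/7)
c = (0, -9/7, -17/39, 1)
Ac = (0, 0, -3/7, -458/819)
Σ b_i: 217943/73710·1 + (-10877/10530)·1 + (-1/15)·1 + (-6/7)·1 = 1 ✓
b·c: (-10877/10530)·(-9/7) + (-1/15)·(-17/39) + (-6/7)·1 = 1/2 ✓
b·c²: (-10877/10530)·81/49 + (-1/15)·289/1521 + (-6/7)·1 = -5762609/2235870 ≠ 1/3 ⇒ order 2.
b·Ac: (-1/15)·(-3/7) + (-6/7)·(-458/819) = 4853/9555 ≠ 1/6

2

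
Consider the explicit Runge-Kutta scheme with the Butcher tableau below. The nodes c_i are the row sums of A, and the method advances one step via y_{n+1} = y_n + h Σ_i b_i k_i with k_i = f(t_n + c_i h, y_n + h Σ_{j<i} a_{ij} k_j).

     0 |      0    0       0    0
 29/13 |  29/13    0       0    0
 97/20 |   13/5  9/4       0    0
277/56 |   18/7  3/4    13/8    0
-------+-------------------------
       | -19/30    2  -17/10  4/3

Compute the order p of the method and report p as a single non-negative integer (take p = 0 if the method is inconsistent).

1

b = (-19/30, 2, -17/10, 4/3)
c = (0, 29/13, 97/20, 277/56)
Ac = (0, 0, 261/52, 19873/2080)
Σ b_i: (-19/30)·1 + 2·1 + (-17/10)·1 + 4/3·1 = 1 ✓
b·c: 2·29/13 + (-17/10)·97/20 + 4/3·277/56 = 153523/54600 ≠ 1/2 ⇒ order 1.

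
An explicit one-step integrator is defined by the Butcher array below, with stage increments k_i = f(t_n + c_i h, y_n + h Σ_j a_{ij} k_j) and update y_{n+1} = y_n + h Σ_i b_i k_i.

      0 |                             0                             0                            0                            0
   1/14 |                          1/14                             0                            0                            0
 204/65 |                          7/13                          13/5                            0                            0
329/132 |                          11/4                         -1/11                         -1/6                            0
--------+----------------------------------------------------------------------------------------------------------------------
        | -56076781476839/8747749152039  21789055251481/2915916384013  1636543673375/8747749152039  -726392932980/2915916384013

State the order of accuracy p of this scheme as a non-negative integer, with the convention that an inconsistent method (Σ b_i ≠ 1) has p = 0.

3

b = (-56076781476839/8747749152039, 21789055251481/2915916384013, 1636543673375/8747749152039, -726392932980/2915916384013)
c = (0, 1/14, 204/65, 329/132)
Ac = (0, 0, 13/70, -5301/10010)
Σ b_i: (-56076781476839/8747749152039)·1 + 21789055251481/2915916384013·1 + 1636543673375/8747749152039·1 + (-726392932980/2915916384013)·1 = 1 ✓
b·c: 21789055251481/2915916384013·1/14 + 1636543673375/8747749152039·204/65 + (-726392932980/2915916384013)·329/132 = 1/2 ✓
b·c²: 21789055251481/2915916384013·1/196 + 1636543673375/8747749152039·41616/4225 + (-726392932980/2915916384013)·108241/17424 = 1/3 ✓
b·Ac: 1636543673375/8747749152039·13/70 + (-726392932980/2915916384013)·(-5301/10010) = 1/6 ✓
b·c³: 21789055251481/2915916384013·1/2744 + 1636543673375/8747749152039·8489664/274625 + (-726392932980/2915916384013)·35611289/2299968 = 810777035562044633/420311851257169872 ≠ 1/4 ⇒ order 3.
b·(c∘Ac): 1636543673375/8747749152039·102/175 + (-726392932980/2915916384013)·(-83049/62920) = 17874267413239/40822829376182 ≠ 1/8
b·Ac²: 1636543673375/8747749152039·13/980 + (-726392932980/2915916384013)·(-14958241/9109100) = 6552334347933533/15920903456710980 ≠ 1/12
b·A²c: (-726392932980/2915916384013)·(-13/420) = 157385135479/20411414688091 ≠ 1/24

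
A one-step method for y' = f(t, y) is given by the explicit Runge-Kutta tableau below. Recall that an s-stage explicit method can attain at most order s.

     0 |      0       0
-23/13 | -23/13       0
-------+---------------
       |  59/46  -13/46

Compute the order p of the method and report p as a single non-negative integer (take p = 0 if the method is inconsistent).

2

b = (59/46, -13/46)
c = (0, -23/13)
Σ b_i: 59/46·1 + (-13/46)·1 = 1 ✓
b·c: (-13/46)·(-23/13) = 1/2 ✓; 2 stages ⇒ order 2.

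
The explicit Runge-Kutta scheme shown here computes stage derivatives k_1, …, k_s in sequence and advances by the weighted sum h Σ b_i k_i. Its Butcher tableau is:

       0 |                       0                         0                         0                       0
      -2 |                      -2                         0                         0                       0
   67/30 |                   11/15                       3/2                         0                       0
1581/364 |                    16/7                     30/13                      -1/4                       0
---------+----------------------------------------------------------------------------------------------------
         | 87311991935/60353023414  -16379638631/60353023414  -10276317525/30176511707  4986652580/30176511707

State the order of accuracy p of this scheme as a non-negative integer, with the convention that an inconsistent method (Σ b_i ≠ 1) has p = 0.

b = (87311991935/60353023414, -16379638631/60353023414, -10276317525/30176511707, 4986652580/30176511707)
c = (0, -2, 67/30, 1581/364)
Ac = (0, 0, -3, -8071/1560)
Σ b_i: 87311991935/60353023414·1 + (-16379638631/60353023414)·1 + (-10276317525/30176511707)·1 + 4986652580/30176511707·1 = 1 ✓
b·c: (-16379638631/60353023414)·(-2) + (-10276317525/30176511707)·67/30 + 4986652580/30176511707·1581/364 = 1/2 ✓
b·c²: (-16379638631/60353023414)·4 + (-10276317525/30176511707)·4489/900 + 4986652580/30176511707·2499561/132496 = 1/3 ✓
b·Ac: (-10276317525/30176511707)·(-3) + 4986652580/30176511707·(-8071/1560) = 1/6 ✓
b·c³: (-16379638631/60353023414)·(-8) + (-10276317525/30176511707)·300763/27000 + 4986652580/30176511707·3951805941/48228544 = 23564197595206483/1977165047042640 ≠ 1/4 ⇒ order 3.
b·(c∘Ac): (-10276317525/30176511707)·(-67/10) + 4986652580/30176511707·(-607631/27040) = -345652307831/241412093656 ≠ 1/8
b·Ac²: (-10276317525/30176511707)·6 + 4986652580/30176511707·373643/46800 = -3932162042581/5431772107260 ≠ 1/12
b·A²c: 4986652580/30176511707·3/4 = 3739989435/30176511707 ≠ 1/24

3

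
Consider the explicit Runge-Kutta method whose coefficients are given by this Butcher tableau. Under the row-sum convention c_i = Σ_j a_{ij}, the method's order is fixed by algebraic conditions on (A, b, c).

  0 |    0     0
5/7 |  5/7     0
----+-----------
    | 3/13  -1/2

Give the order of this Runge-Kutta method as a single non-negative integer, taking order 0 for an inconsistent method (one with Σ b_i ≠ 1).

0

b = (3/13, -1/2)
c = (0, 5/7)
Σ b_i: 3/13·1 + (-1/2)·1 = -7/26 ≠ 1 ⇒ order 0.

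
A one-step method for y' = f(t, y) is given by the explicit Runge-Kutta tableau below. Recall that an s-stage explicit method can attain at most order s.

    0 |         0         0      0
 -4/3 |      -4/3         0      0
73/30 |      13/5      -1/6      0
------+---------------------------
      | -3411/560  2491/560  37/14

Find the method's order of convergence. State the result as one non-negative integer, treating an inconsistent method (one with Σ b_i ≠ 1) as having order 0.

2

b = (-3411/560, 2491/560, 37/14)
c = (0, -4/3, 73/30)
Ac = (0, 0, 2/9)
Σ b_i: (-3411/560)·1 + 2491/560·1 + 37/14·1 = 1 ✓
b·c: 2491/560·(-4/3) + 37/14·73/30 = 1/2 ✓
b·c²: 2491/560·16/9 + 37/14·5329/900 = 296813/12600 ≠ 1/3 ⇒ order 2.
b·Ac: 37/14·2/9 = 37/63 ≠ 1/6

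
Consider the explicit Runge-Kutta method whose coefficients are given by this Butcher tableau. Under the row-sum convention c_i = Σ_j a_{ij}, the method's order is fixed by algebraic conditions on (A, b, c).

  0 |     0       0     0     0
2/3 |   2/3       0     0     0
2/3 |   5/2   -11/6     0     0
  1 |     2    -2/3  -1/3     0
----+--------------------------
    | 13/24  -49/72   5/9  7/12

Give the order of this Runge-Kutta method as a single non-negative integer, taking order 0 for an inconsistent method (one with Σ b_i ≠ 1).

2

b = (13/24, -49/72, 5/9, 7/12)
c = (0, 2/3, 2/3, 1)
Ac = (0, 0, -11/9, -2/3)
Σ b_i: 13/24·1 + (-49/72)·1 + 5/9·1 + 7/12·1 = 1 ✓
b·c: (-49/72)·2/3 + 5/9·2/3 + 7/12·1 = 1/2 ✓
b·c²: (-49/72)·4/9 + 5/9·4/9 + 7/12·1 = 19/36 ≠ 1/3 ⇒ order 2.
b·Ac: 5/9·(-11/9) + 7/12·(-2/3) = -173/162 ≠ 1/6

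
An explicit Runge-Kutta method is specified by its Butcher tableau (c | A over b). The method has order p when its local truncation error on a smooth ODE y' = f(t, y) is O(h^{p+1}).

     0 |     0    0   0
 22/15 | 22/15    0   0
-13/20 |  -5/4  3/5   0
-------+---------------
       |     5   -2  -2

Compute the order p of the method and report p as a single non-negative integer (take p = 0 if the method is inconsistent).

b = (5, -2, -2)
c = (0, 22/15, -13/20)
Ac = (0, 0, 22/25)
Σ b_i: 5·1 + (-2)·1 + (-2)·1 = 1 ✓
b·c: (-2)·22/15 + (-2)·(-13/20) = -49/30 ≠ 1/2 ⇒ order 1.

1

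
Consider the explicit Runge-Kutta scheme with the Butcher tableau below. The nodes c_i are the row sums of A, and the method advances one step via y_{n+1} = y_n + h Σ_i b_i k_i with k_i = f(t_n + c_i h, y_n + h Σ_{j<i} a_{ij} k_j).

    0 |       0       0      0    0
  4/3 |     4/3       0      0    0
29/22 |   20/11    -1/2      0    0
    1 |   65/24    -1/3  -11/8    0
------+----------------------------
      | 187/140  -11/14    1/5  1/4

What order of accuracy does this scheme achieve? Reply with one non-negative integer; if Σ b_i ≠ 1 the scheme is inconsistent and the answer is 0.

1

b = (187/140, -11/14, 1/5, 1/4)
c = (0, 4/3, 29/22, 1)
Ac = (0, 0, -2/3, -325/144)
Σ b_i: 187/140·1 + (-11/14)·1 + 1/5·1 + 1/4·1 = 1 ✓
b·c: (-11/14)·4/3 + 1/5·29/22 + 1/4·1 = -2467/4620 ≠ 1/2 ⇒ order 1.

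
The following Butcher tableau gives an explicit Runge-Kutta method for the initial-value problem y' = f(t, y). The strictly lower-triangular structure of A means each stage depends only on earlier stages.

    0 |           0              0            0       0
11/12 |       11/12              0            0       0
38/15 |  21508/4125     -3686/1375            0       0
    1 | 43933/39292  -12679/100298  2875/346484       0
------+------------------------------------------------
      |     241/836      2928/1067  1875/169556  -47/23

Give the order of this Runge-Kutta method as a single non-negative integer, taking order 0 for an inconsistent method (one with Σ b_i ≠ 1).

b = (241/836, 2928/1067, 1875/169556, -47/23)
c = (0, 11/12, 38/15, 1)
Ac = (0, 0, -1843/750, -107/1128)
Σ b_i: 241/836·1 + 2928/1067·1 + 1875/169556·1 + (-47/23)·1 = 1 ✓
b·c: 2928/1067·11/12 + 1875/169556·38/15 + (-47/23)·1 = 1/2 ✓
b·c²: 2928/1067·121/144 + 1875/169556·1444/225 + (-47/23)·1 = 1/3 ✓
b·Ac: 1875/169556·(-1843/750) + (-47/23)·(-107/1128) = 1/6 ✓
b·c³: 2928/1067·1331/1728 + 1875/169556·54872/3375 + (-47/23)·1 = 1/4 ✓
b·(c∘Ac): 1875/169556·(-35017/5625) + (-47/23)·(-107/1128) = 1/8 ✓
b·Ac²: 1875/169556·(-20273/9000) + (-47/23)·(-239/4512) = 1/12 ✓
b·A²c: (-47/23)·(-23/1128) = 1/24 ✓; 4 stages ⇒ order 4.

4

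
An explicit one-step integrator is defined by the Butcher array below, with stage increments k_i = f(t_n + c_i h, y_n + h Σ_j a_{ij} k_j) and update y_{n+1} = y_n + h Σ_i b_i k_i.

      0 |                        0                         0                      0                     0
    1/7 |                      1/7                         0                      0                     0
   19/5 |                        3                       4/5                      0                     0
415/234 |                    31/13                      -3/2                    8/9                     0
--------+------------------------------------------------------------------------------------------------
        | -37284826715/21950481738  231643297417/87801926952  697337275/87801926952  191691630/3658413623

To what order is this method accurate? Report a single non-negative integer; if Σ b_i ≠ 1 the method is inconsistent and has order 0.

b = (-37284826715/21950481738, 231643297417/87801926952, 697337275/87801926952, 191691630/3658413623)
c = (0, 1/7, 19/5, 415/234)
Ac = (0, 0, 4/35, 1993/630)
Σ b_i: (-37284826715/21950481738)·1 + 231643297417/87801926952·1 + 697337275/87801926952·1 + 191691630/3658413623·1 = 1 ✓
b·c: 231643297417/87801926952·1/7 + 697337275/87801926952·19/5 + 191691630/3658413623·415/234 = 1/2 ✓
b·c²: 231643297417/87801926952·1/49 + 697337275/87801926952·361/25 + 191691630/3658413623·172225/54756 = 1/3 ✓
b·Ac: 697337275/87801926952·4/35 + 191691630/3658413623·1993/630 = 1/6 ✓
b·c³: 231643297417/87801926952·1/343 + 697337275/87801926952·6859/125 + 191691630/3658413623·71473375/12812904 = 132274342856683/179774445434220 ≠ 1/4 ⇒ order 3.
b·(c∘Ac): 697337275/87801926952·76/175 + 191691630/3658413623·165419/29484 = 22850057782/76826686083 ≠ 1/8
b·Ac²: 697337275/87801926952·4/245 + 191691630/3658413623·282349/22050 = 515565715219/768266860830 ≠ 1/12
b·A²c: 191691630/3658413623·32/315 = 136314048/25608895361 ≠ 1/24

3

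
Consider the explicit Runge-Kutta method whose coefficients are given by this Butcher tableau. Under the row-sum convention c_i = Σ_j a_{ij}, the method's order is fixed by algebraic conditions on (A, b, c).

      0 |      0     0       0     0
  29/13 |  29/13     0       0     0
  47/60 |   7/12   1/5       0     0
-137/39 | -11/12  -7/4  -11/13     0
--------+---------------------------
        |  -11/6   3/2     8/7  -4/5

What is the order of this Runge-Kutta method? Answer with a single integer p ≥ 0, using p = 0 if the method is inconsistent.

b = (-11/6, 3/2, 8/7, -4/5)
c = (0, 29/13, 47/60, -137/39)
Ac = (0, 0, 29/65, -137/30)
Σ b_i: (-11/6)·1 + 3/2·1 + 8/7·1 + (-4/5)·1 = 1/105 ≠ 1 ⇒ order 0.

0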